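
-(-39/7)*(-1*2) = -11.14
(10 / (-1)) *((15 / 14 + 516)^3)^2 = -719517670410695828702805 / 3764768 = -191118727743833306.25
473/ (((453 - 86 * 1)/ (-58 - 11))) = -32637/ 367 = -88.93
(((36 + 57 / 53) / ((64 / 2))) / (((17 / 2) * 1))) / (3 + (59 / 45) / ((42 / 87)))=618975 / 25956008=0.02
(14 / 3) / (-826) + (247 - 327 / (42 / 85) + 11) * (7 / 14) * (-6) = 3001729 / 2478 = 1211.35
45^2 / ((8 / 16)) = 4050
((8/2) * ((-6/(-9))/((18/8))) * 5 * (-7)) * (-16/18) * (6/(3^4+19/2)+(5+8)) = 21190400/43983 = 481.79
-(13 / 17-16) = 259 / 17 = 15.24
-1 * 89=-89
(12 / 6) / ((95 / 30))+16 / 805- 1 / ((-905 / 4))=0.66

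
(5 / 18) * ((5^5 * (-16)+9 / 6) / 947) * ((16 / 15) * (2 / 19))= -42104 / 25569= -1.65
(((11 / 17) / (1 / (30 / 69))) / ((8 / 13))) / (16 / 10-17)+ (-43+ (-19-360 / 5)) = -1467357 / 10948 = -134.03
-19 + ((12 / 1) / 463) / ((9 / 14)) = -26335 / 1389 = -18.96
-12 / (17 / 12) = -144 / 17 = -8.47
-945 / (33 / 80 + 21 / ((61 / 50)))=-512400 / 9557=-53.62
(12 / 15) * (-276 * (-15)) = 3312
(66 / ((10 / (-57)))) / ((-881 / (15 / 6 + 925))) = 396.06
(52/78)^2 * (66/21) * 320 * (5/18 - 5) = -2110.76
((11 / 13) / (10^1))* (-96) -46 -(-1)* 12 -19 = -3973 / 65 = -61.12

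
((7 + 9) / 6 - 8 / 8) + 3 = 14 / 3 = 4.67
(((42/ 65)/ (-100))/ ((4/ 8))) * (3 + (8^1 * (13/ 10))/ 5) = -2667/ 40625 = -0.07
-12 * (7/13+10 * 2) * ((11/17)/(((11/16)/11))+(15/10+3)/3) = -49662/17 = -2921.29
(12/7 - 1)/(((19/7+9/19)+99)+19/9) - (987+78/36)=-185238970/187269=-989.16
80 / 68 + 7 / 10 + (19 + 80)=17149 / 170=100.88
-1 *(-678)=678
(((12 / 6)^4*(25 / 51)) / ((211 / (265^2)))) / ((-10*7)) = -2809000 / 75327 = -37.29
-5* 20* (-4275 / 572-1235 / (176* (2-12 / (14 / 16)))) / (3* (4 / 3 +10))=32245375 / 1594736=20.22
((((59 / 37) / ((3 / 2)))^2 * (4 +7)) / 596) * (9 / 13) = 38291 / 2651753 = 0.01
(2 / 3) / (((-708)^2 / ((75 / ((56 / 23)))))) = 575 / 14035392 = 0.00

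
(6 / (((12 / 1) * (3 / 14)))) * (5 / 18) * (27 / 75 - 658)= -426.25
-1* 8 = -8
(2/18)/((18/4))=2/81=0.02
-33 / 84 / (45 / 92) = -253 / 315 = -0.80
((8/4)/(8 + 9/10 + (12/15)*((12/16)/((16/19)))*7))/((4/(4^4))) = 10240/1111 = 9.22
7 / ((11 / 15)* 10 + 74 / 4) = 42 / 155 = 0.27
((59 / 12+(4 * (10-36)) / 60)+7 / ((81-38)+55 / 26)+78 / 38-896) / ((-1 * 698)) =132326667 / 103708840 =1.28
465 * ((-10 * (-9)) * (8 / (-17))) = -334800 / 17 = -19694.12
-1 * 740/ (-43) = 740/ 43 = 17.21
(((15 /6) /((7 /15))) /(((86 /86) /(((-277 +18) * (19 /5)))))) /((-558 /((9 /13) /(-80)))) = -2109 /25792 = -0.08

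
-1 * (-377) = 377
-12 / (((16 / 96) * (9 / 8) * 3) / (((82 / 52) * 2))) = -2624 / 39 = -67.28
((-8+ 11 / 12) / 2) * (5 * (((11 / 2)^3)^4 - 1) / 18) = -49401187346875 / 65536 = -753802297.16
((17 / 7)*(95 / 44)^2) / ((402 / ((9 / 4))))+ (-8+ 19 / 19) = -50386829 / 7263872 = -6.94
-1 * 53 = -53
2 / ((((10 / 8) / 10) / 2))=32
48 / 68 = 12 / 17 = 0.71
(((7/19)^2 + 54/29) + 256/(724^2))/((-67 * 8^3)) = -685363819/11765411278336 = -0.00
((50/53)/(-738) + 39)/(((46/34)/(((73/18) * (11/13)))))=5205795199/52627887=98.92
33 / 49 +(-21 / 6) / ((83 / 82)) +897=3636775 / 4067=894.22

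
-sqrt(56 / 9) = -2 * sqrt(14) / 3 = -2.49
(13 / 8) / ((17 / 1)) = 13 / 136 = 0.10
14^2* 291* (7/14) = 28518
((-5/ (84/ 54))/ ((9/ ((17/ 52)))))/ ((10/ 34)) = -289/ 728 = -0.40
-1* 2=-2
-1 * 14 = -14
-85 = -85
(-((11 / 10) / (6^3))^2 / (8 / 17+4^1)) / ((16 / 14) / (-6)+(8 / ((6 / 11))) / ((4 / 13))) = -14399 / 117840614400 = -0.00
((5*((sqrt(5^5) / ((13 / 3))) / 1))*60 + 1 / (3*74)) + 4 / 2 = 445 / 222 + 22500*sqrt(5) / 13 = 3872.12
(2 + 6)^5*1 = 32768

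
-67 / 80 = -0.84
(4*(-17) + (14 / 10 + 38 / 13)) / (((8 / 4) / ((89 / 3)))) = -368371 / 390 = -944.54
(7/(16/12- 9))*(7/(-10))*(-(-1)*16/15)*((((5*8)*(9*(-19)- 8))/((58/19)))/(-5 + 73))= -23.52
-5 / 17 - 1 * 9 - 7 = -277 / 17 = -16.29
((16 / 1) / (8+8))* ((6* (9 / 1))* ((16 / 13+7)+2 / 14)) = 452.18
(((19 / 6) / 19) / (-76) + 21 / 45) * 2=0.93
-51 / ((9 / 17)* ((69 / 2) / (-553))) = 319634 / 207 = 1544.13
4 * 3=12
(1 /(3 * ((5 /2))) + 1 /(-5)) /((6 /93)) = -31 /30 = -1.03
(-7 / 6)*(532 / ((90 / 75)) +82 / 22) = -103271 / 198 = -521.57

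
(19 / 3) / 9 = 19 / 27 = 0.70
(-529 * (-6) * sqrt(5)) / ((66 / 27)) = 14283 * sqrt(5) / 11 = 2903.43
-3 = -3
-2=-2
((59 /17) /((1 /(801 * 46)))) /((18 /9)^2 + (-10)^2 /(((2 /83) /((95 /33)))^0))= 1086957 /884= 1229.59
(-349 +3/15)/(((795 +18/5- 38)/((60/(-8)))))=13080/3803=3.44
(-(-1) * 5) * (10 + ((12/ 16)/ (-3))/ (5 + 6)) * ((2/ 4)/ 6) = 2195/ 528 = 4.16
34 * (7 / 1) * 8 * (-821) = -1563184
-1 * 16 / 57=-16 / 57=-0.28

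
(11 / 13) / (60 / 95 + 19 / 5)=1045 / 5473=0.19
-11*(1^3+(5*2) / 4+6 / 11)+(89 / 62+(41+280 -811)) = -16525 / 31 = -533.06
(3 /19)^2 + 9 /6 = 1101 /722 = 1.52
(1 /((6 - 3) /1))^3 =1 /27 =0.04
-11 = -11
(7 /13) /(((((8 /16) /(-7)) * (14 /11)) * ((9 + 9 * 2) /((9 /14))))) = -11 /78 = -0.14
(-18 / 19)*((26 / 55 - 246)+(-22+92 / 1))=173772 / 1045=166.29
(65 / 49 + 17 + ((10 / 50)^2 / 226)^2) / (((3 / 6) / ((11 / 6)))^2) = 3468635010929 / 14077822500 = 246.39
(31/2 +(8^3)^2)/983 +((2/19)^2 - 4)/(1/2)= 183617079/709726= 258.72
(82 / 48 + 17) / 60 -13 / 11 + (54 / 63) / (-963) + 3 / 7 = -5247889 / 11864160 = -0.44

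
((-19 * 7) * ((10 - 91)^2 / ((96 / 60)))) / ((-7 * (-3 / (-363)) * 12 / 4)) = 25139565 / 8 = 3142445.62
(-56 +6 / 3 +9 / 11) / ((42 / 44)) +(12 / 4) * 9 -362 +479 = 88.29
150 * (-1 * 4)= -600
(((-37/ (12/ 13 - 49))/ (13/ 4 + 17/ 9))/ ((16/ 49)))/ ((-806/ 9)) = -0.01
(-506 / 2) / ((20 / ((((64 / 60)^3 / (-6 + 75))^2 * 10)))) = -92274688 / 2357859375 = -0.04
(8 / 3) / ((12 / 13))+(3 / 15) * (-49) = -311 / 45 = -6.91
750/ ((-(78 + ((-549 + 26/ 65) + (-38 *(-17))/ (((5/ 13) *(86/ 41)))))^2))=-231125/ 33587736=-0.01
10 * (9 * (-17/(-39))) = 510/13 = 39.23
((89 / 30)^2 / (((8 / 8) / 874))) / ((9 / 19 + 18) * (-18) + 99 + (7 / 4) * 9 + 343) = 131536126 / 2141325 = 61.43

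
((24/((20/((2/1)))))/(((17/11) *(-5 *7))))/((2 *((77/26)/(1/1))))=-156/20825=-0.01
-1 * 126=-126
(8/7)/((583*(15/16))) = 128/61215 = 0.00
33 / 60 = 11 / 20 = 0.55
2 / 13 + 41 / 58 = 649 / 754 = 0.86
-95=-95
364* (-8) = -2912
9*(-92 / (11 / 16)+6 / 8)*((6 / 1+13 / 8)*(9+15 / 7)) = -125361405 / 1232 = -101754.39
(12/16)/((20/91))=273/80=3.41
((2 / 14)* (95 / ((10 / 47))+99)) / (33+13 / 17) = 18547 / 8036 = 2.31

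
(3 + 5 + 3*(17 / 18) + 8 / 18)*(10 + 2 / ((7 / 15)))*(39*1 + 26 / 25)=58058 / 9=6450.89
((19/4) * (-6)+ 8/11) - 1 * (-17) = -237/22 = -10.77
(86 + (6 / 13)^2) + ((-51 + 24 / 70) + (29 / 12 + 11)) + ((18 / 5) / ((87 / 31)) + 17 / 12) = 10636261 / 205842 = 51.67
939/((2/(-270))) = -126765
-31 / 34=-0.91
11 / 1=11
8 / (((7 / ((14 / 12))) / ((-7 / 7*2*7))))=-56 / 3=-18.67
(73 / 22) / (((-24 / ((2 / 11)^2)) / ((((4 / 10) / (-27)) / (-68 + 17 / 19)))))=-0.00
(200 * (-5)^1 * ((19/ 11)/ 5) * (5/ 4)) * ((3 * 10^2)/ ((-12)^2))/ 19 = -3125/ 66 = -47.35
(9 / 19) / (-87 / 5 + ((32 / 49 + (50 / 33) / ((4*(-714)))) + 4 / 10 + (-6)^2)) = 2968812 / 123172079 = 0.02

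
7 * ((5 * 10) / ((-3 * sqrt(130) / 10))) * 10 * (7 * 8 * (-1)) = 196000 * sqrt(130) / 39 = 57301.12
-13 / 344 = -0.04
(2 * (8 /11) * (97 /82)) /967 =776 /436117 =0.00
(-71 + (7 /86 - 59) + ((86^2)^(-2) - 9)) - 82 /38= -146622993045 /1039315504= -141.08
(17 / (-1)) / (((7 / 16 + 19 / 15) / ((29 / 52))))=-29580 / 5317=-5.56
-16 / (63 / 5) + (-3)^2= 487 / 63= 7.73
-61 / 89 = -0.69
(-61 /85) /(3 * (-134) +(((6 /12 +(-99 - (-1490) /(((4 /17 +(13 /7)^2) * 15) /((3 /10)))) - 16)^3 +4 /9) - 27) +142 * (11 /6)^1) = 5781235501800 /9708159402744921167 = 0.00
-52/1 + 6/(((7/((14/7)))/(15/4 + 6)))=-247/7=-35.29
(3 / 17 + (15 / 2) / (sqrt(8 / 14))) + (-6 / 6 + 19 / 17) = 5 / 17 + 15*sqrt(7) / 4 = 10.22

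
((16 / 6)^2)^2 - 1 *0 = 50.57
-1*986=-986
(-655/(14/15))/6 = -3275/28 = -116.96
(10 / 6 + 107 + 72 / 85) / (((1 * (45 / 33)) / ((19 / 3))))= 5836534 / 11475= 508.63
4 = 4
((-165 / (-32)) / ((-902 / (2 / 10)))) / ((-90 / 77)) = 77 / 78720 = 0.00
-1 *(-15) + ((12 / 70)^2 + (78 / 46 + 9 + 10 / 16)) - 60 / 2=-822701 / 225400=-3.65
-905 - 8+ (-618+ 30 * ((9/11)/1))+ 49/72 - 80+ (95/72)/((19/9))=-627719/396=-1585.15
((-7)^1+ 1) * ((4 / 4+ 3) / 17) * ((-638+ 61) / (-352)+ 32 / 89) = -187851 / 66572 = -2.82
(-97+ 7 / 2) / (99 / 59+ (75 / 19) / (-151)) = -31653677 / 559212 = -56.60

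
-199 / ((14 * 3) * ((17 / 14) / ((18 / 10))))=-597 / 85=-7.02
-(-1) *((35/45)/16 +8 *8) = 9223/144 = 64.05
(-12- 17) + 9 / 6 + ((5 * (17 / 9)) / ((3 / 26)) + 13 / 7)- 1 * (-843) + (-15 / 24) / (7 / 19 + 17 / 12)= 69142921 / 76923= 898.86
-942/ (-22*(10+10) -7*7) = 314/ 163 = 1.93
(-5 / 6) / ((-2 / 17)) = 85 / 12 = 7.08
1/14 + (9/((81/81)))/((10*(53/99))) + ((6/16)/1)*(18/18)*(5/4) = 2.22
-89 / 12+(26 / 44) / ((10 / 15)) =-431 / 66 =-6.53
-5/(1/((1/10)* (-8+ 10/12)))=3.58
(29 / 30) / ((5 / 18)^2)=1566 / 125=12.53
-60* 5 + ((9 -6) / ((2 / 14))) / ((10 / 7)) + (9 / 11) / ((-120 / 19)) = -285.43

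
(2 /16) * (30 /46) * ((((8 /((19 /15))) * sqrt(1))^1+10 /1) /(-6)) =-775 /3496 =-0.22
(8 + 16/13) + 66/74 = 4869/481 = 10.12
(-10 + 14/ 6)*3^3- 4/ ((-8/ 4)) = -205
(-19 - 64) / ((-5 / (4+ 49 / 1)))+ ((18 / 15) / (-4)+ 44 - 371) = 1105 / 2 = 552.50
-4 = -4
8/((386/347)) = 1388/193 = 7.19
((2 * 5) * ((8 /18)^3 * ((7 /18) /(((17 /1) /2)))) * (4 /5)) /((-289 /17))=-3584 /1896129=-0.00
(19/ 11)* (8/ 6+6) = 38/ 3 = 12.67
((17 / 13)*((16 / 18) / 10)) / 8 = 17 / 1170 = 0.01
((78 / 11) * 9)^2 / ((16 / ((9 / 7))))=1108809 / 3388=327.28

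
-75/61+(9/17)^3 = -324006/299693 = -1.08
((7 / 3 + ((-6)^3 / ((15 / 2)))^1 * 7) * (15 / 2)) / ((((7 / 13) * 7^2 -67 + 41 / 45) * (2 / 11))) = 207.02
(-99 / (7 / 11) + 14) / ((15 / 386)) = -382526 / 105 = -3643.10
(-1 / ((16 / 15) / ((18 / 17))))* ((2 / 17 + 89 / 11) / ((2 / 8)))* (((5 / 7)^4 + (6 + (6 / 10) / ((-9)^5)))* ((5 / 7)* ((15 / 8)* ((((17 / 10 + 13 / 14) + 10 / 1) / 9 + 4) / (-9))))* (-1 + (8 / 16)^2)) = -1207720460575775 / 9815417951724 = -123.04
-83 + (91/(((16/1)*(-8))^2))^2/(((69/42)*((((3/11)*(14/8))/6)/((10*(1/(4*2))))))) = -128110365921/1543503872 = -83.00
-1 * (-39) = 39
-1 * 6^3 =-216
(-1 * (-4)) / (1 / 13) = 52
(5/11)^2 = 25/121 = 0.21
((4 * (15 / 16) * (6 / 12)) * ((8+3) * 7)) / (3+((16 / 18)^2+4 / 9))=13365 / 392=34.09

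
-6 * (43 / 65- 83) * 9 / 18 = 16056 / 65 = 247.02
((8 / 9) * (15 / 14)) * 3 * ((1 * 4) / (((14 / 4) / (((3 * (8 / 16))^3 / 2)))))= 270 / 49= 5.51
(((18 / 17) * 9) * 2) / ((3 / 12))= 1296 / 17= 76.24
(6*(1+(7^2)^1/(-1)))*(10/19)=-2880/19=-151.58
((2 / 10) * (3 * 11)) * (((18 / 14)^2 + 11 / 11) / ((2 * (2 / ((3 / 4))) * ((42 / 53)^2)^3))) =3169503641447 / 239077827072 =13.26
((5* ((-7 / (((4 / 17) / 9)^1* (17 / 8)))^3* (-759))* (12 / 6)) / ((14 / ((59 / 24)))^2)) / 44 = 680935815 / 64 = 10639622.11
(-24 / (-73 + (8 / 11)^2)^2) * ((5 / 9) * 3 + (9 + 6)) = -5856400 / 76895361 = -0.08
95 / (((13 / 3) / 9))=2565 / 13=197.31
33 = 33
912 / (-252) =-76 / 21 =-3.62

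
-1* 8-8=-16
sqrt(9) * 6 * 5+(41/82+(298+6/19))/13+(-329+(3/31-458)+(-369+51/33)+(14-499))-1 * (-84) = -242973323/168454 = -1442.37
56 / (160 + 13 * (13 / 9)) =504 / 1609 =0.31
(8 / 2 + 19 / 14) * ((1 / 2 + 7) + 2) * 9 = 12825 / 28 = 458.04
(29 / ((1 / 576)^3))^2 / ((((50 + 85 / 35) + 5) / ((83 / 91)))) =424871635346509529088 / 871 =487797514749149861.18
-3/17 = -0.18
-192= -192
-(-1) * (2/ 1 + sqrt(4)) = 4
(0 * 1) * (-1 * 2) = 0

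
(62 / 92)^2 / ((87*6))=961 / 1104552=0.00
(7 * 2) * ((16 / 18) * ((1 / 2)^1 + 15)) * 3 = 1736 / 3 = 578.67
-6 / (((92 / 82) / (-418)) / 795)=40874130 / 23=1777136.09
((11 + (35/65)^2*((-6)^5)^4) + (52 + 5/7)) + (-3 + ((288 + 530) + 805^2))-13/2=2508124691418492345/2366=1060069607531061.85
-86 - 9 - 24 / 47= -4489 / 47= -95.51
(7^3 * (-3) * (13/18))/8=-4459/48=-92.90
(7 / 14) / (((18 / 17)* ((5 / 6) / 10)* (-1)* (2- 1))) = -17 / 3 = -5.67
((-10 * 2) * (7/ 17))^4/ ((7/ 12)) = 658560000/ 83521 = 7884.96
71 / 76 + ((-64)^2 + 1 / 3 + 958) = 1152601 / 228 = 5055.27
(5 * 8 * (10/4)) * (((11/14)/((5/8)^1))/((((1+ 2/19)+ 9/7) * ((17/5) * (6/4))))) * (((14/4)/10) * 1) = 29260/8109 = 3.61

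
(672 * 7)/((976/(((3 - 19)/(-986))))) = 2352/30073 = 0.08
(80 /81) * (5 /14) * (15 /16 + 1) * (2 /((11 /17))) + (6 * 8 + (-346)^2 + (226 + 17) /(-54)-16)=1493706769 /12474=119745.61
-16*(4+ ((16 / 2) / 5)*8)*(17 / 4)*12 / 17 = -4032 / 5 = -806.40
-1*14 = -14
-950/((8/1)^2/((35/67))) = -16625/2144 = -7.75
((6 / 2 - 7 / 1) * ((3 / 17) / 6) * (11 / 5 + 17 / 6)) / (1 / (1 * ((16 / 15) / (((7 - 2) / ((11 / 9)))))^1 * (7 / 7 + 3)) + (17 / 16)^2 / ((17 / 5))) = -425216 / 926925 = -0.46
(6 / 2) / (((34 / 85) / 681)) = 10215 / 2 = 5107.50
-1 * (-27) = 27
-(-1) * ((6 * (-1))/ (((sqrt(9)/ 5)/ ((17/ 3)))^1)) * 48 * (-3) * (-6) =-48960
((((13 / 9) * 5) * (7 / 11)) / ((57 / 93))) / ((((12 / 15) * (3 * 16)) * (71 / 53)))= 0.15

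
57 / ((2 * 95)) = 3 / 10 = 0.30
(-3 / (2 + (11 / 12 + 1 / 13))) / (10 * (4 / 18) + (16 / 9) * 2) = -0.17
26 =26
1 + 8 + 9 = 18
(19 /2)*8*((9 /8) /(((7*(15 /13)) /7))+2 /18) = 7429 /90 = 82.54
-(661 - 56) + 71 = -534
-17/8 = -2.12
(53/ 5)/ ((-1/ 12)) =-636/ 5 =-127.20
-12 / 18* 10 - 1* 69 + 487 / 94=-19877 / 282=-70.49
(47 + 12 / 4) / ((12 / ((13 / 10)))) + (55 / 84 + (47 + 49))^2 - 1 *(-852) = 10199.56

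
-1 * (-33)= 33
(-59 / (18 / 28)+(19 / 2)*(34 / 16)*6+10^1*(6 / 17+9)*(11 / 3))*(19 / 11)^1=643.04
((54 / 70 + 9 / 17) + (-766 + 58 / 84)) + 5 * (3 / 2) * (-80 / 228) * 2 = -52179709 / 67830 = -769.27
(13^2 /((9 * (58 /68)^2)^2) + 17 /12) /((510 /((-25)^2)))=9029449375 /1374954264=6.57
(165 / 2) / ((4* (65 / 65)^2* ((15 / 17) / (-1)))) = -187 / 8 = -23.38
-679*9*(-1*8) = 48888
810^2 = 656100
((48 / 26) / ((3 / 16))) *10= 1280 / 13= 98.46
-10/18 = -0.56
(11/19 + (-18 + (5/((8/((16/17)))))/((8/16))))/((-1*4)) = 5247/1292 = 4.06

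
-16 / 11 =-1.45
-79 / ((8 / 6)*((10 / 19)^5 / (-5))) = 586835463 / 80000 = 7335.44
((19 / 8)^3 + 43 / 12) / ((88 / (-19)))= -45049 / 12288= -3.67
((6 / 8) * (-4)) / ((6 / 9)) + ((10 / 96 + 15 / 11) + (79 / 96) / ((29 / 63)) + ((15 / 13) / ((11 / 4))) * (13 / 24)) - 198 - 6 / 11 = -6111407 / 30624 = -199.56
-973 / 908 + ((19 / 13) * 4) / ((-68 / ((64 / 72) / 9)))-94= -1545441841 / 16254108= -95.08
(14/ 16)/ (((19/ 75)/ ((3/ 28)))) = 225/ 608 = 0.37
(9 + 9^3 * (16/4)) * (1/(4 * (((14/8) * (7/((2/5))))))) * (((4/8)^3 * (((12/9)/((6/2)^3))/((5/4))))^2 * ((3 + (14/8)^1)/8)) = 247/714420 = 0.00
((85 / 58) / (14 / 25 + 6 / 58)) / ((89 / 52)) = 4250 / 3293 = 1.29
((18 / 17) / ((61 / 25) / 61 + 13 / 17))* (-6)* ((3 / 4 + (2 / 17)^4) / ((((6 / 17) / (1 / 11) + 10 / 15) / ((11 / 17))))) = -620301825 / 736321136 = -0.84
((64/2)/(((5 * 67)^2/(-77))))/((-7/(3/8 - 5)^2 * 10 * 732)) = 15059/1642974000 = 0.00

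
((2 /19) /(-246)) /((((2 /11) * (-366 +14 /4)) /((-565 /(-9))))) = 1243 /3049785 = 0.00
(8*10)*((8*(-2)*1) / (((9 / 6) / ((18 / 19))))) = -15360 / 19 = -808.42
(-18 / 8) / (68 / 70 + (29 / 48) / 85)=-64260 / 27947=-2.30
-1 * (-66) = 66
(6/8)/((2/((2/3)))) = 1/4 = 0.25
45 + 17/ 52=2357/ 52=45.33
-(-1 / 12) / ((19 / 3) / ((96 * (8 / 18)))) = 32 / 57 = 0.56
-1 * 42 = -42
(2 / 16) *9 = 9 / 8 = 1.12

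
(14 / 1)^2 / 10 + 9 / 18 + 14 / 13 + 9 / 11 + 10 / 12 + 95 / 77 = 24.06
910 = 910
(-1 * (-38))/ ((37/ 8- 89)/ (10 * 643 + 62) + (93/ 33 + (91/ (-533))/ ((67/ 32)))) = 19878434752/ 1424782391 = 13.95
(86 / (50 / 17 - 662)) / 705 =-731 / 3949410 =-0.00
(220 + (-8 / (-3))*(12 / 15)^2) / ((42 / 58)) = 482212 / 1575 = 306.17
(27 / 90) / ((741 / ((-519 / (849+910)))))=-519 / 4344730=-0.00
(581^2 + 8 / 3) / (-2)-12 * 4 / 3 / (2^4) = -1012697 / 6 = -168782.83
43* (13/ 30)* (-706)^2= 139312862/ 15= 9287524.13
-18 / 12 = -3 / 2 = -1.50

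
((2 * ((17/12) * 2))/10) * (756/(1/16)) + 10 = 34322/5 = 6864.40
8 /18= 4 /9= 0.44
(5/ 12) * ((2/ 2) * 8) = 3.33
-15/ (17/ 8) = -120/ 17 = -7.06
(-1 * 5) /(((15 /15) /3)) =-15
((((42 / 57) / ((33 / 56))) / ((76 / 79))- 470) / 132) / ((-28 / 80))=27918130 / 2751903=10.15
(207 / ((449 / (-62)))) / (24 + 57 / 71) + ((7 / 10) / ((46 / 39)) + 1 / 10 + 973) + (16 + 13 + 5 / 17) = 2064845051209 / 2061062660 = 1001.84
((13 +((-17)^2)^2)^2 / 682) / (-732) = -158589299 / 11346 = -13977.55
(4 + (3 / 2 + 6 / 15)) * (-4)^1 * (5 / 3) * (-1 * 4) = 472 / 3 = 157.33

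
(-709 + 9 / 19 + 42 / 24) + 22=-52043 / 76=-684.78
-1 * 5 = -5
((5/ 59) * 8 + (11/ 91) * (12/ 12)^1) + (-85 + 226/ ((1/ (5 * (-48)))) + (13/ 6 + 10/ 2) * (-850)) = -973118383/ 16107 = -60415.87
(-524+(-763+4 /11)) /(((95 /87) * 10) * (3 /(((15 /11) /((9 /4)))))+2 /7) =-5746118 /242671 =-23.68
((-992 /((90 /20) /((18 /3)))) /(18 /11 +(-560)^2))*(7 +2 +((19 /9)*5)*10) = -725824 /1502253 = -0.48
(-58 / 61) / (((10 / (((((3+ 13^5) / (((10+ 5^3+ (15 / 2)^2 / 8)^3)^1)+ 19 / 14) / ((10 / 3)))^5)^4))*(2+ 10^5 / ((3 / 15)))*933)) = -19126945409032925307123407816021542663617933136466776673732590941883936251031647256955448966906128277097406497393443243101620038263961524136095873487737383636774006294014049707263263017281689406963434133757842437361653473124601590175846262826544429 / 966767622501503487552082720598950591404207831524744323343670267092537439290959822268706311693744859369525096331225159676832058611976586889078583641517148338095652318883903071027825183058453355363781156484037637710571289062500000000000000000000000000000000000000000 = -0.00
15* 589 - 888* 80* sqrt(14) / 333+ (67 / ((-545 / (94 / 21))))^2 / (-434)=251129566757473 / 28424401425 - 640* sqrt(14) / 3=8036.78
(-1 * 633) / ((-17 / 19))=12027 / 17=707.47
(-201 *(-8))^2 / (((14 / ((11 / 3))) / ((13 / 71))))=61624992 / 497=123993.95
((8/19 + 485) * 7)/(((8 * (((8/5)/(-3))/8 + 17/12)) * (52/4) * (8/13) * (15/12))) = 64561/2052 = 31.46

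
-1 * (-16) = 16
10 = 10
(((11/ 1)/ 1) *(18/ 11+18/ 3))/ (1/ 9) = 756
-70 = -70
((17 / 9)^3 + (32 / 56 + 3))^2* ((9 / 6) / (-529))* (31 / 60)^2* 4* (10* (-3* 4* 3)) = 2660474161216 / 22959136935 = 115.88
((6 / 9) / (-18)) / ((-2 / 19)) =19 / 54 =0.35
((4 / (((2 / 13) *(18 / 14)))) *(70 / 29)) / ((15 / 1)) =2548 / 783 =3.25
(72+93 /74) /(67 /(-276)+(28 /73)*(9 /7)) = 54611154 /186665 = 292.56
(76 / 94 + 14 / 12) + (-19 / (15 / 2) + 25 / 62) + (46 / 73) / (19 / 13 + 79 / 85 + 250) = -11304179521 / 74158080030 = -0.15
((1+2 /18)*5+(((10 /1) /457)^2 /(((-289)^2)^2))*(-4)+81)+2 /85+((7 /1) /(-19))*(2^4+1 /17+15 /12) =399609576890916266281 /4982529483020298780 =80.20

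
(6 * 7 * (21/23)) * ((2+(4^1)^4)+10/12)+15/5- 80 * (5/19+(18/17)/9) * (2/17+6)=1230387480/126293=9742.33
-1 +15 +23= 37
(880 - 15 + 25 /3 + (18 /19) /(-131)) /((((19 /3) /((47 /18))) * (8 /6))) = 153246461 /567492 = 270.04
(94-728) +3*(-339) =-1651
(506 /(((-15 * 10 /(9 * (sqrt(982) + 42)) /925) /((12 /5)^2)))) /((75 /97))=-5491686816 /625 - 130754448 * sqrt(982) /625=-15342597.06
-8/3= -2.67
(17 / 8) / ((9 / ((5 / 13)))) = 85 / 936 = 0.09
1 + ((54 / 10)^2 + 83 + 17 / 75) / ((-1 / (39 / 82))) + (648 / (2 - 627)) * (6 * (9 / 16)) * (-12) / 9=-2449063 / 51250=-47.79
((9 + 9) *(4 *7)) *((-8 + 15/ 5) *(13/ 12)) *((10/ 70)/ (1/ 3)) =-1170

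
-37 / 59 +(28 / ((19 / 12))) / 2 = 9209 / 1121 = 8.21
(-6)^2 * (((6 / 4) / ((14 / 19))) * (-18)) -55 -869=-15702 / 7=-2243.14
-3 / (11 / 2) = -6 / 11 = -0.55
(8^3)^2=262144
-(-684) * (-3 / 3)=-684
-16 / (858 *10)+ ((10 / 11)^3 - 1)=-65029 / 259545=-0.25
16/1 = 16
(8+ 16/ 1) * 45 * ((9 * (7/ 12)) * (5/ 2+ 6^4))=7362495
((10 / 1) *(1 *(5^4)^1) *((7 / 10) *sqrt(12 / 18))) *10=35721.73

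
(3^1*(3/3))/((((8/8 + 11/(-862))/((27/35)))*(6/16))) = 186192/29785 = 6.25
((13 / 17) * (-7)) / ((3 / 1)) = -91 / 51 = -1.78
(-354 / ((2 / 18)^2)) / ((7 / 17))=-487458 / 7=-69636.86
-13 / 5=-2.60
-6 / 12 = -1 / 2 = -0.50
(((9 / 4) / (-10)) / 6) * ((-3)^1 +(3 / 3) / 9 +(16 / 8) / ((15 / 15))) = 1 / 30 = 0.03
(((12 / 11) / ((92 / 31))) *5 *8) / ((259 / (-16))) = -59520 / 65527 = -0.91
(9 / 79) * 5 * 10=450 / 79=5.70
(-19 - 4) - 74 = -97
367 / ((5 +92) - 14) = 367 / 83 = 4.42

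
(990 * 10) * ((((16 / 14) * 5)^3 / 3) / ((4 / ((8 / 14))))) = 211200000 / 2401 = 87963.35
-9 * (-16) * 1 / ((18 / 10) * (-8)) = -10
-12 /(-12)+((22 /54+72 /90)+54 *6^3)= 1574938 /135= 11666.21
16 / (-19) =-16 / 19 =-0.84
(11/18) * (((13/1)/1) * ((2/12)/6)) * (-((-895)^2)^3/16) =-7088906706066296.24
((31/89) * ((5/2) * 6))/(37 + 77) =155/3382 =0.05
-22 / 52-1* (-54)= 1393 / 26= 53.58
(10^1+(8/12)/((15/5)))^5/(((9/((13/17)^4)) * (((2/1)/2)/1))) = 188240273841152/44386483761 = 4240.94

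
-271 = -271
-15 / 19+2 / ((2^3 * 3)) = -161 / 228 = -0.71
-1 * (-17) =17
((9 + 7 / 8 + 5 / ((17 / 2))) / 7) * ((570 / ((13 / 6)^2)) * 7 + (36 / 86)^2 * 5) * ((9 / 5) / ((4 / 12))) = 510738306147 / 74370478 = 6867.49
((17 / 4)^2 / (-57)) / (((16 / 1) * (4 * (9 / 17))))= -4913 / 525312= -0.01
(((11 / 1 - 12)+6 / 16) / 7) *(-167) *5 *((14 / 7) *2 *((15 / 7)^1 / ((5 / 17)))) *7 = 212925 / 14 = 15208.93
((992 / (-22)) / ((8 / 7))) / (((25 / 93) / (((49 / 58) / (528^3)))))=-329623 / 391301222400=-0.00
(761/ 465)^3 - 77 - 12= -8507760544/ 100544625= -84.62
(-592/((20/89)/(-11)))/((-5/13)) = -1883596/25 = -75343.84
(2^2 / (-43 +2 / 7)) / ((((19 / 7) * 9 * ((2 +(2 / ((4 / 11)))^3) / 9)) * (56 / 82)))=-2296 / 7652307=-0.00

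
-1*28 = -28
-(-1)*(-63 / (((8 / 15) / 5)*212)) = -2.79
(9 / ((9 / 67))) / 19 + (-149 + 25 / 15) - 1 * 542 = -39091 / 57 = -685.81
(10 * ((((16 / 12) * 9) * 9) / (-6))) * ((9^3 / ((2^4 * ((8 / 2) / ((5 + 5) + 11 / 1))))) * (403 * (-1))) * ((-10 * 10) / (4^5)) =-6940717875 / 4096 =-1694511.20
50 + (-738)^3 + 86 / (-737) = -296235102700 / 737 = -401947222.12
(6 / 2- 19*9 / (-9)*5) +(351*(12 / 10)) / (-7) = 1324 / 35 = 37.83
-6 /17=-0.35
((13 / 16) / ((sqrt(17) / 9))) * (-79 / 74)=-9243 * sqrt(17) / 20128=-1.89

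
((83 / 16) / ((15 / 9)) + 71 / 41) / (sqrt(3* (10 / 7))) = 15889* sqrt(210) / 98400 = 2.34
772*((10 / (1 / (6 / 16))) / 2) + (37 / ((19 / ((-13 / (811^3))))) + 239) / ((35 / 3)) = 208288853049573 / 141887520446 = 1467.99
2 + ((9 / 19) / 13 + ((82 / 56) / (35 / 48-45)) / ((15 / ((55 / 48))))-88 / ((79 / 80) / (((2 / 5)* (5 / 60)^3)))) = 63111641233 / 31347634500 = 2.01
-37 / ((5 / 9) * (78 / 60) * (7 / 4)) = -2664 / 91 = -29.27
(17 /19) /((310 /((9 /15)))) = 51 /29450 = 0.00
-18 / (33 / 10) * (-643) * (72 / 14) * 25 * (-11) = -34722000 / 7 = -4960285.71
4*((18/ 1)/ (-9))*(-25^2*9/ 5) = 9000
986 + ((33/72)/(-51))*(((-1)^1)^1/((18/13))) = 21723695/22032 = 986.01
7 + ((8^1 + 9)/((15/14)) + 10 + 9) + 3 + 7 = 778/15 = 51.87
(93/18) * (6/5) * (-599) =-18569/5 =-3713.80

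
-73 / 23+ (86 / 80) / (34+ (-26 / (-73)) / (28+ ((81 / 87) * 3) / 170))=-991426024003 / 315508941840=-3.14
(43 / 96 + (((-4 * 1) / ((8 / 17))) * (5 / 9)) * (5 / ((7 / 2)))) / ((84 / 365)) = -4634405 / 169344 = -27.37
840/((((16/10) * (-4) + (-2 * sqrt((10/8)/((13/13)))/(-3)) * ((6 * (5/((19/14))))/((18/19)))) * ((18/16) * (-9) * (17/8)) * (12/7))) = -13720000 * sqrt(5)/20255517 - 1254400/2250613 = -2.07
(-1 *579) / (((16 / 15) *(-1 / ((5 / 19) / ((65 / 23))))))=199755 / 3952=50.55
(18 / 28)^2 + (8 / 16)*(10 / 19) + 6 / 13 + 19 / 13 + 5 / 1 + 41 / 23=10446753 / 1113476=9.38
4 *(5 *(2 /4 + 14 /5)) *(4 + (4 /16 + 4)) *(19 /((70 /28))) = 20691 /5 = 4138.20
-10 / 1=-10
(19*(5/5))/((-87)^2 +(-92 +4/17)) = 323/127113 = 0.00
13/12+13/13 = 25/12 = 2.08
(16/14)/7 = 0.16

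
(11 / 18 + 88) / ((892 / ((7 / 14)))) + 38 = 1221851 / 32112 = 38.05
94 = 94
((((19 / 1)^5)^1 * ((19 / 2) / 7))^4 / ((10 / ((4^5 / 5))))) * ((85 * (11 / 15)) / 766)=14657098689434853678607155471539632 / 68968725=212518046251179120370967500.00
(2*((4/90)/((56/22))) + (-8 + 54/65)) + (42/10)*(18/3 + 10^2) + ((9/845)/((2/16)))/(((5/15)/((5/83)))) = 1935663481/4418505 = 438.08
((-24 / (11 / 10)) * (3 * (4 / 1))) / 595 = -576 / 1309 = -0.44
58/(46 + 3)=58/49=1.18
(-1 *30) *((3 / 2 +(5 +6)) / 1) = -375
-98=-98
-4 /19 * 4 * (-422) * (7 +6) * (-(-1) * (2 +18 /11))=16799.23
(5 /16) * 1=0.31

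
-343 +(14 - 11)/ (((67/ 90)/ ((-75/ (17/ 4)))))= -471677/ 1139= -414.12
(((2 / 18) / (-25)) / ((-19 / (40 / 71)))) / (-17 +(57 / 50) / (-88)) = -7040 / 908838837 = -0.00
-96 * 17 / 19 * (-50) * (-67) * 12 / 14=-32803200 / 133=-246640.60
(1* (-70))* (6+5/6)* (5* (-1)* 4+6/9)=83230/9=9247.78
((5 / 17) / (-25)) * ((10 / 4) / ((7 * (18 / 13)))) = -13 / 4284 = -0.00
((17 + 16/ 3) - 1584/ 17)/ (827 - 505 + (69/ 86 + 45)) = -310718/ 1613181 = -0.19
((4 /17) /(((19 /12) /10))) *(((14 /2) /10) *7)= 2352 /323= 7.28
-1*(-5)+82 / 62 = 196 / 31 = 6.32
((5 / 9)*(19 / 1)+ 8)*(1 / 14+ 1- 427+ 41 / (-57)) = -56857655 / 7182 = -7916.69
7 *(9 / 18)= 7 / 2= 3.50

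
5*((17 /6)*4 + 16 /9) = 590 /9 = 65.56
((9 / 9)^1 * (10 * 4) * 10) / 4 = 100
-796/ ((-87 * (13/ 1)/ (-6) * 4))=-398/ 377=-1.06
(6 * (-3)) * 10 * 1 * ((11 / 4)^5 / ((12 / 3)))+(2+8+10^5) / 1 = 95162945 / 1024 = 92932.56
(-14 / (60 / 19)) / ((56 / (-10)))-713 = -17093 / 24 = -712.21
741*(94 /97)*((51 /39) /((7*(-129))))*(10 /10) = -30362 /29197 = -1.04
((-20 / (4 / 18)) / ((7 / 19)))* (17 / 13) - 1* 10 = -29980 / 91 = -329.45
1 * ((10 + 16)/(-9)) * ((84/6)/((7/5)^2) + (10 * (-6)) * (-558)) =-96740.63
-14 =-14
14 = 14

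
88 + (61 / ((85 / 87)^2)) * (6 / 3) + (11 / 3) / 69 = 322837601 / 1495575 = 215.86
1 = 1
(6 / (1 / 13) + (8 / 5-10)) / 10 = 174 / 25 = 6.96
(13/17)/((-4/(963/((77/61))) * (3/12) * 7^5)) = -763659/22000363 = -0.03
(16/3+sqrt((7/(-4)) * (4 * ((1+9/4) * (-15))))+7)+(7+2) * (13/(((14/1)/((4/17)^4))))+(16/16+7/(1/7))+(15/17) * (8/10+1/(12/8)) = sqrt(1365)/2+111643723/1753941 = 82.13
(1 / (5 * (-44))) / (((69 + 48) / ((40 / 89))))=-2 / 114543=-0.00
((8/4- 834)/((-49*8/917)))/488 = 1703/427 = 3.99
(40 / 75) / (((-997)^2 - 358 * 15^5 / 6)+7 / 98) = -112 / 9306226845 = -0.00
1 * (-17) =-17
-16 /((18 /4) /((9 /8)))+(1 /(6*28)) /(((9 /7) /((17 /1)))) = -847 /216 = -3.92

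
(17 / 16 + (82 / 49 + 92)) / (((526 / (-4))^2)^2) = 74273 / 234433177489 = 0.00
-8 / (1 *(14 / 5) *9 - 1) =-40 / 121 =-0.33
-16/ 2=-8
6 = 6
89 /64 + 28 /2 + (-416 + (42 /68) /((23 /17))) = -589025 /1472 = -400.15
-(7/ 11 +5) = -5.64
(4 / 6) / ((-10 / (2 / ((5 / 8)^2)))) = -128 / 375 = -0.34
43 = 43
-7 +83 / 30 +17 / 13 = -1141 / 390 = -2.93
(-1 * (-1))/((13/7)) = 7/13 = 0.54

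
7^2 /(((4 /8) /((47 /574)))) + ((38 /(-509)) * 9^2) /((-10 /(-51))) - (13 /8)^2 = -170001921 /6678080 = -25.46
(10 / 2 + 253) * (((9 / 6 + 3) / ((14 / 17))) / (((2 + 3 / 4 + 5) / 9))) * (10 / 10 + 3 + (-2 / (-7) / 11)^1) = 3552660 / 539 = 6591.21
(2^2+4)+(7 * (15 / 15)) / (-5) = 33 / 5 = 6.60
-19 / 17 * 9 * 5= -855 / 17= -50.29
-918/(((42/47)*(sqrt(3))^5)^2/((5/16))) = -187765/127008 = -1.48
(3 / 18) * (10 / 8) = 5 / 24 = 0.21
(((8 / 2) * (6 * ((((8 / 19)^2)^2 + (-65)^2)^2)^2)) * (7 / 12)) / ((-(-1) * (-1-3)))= -643391666387841108321973250752013767 / 576882827135242335362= -1115290031396630.01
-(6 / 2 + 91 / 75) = -316 / 75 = -4.21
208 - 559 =-351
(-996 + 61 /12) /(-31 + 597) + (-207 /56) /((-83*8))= -55093625 /31569216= -1.75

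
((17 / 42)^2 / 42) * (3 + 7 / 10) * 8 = 10693 / 92610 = 0.12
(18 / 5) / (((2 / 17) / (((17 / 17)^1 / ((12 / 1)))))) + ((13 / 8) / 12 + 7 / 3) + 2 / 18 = 5.13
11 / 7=1.57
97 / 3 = 32.33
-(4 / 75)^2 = -16 / 5625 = -0.00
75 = 75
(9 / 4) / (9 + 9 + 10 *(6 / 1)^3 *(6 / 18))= 1 / 328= 0.00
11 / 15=0.73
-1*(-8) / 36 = 2 / 9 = 0.22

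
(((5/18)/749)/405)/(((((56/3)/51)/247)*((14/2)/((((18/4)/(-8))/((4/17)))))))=-0.00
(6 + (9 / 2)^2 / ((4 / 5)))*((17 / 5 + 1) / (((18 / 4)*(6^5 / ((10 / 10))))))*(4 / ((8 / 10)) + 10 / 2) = 1837 / 46656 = 0.04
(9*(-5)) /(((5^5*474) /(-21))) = 0.00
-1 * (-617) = 617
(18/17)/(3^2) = 2/17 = 0.12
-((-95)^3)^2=-735091890625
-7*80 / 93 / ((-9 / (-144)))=-8960 / 93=-96.34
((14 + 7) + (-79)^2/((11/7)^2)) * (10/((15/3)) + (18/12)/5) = 709205/121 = 5861.20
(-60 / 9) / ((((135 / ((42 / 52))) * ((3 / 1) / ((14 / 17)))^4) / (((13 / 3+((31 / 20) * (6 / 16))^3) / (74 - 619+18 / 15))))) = 935495620297 / 495859055091379200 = 0.00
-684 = -684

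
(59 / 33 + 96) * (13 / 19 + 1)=164.70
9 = 9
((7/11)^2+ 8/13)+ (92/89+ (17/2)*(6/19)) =12603506/2659943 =4.74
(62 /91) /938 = 31 /42679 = 0.00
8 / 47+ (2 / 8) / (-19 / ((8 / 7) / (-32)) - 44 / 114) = 972343 / 5696776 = 0.17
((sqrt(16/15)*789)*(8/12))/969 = 0.56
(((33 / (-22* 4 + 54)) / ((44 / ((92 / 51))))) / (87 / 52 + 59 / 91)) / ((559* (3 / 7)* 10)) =-1127 / 157512225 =-0.00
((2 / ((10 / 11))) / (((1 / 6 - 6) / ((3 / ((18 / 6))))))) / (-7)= 66 / 1225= 0.05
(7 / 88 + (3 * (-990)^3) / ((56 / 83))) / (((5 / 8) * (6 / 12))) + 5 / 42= -31891787531137 / 2310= -13805968628.20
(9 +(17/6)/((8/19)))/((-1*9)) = -755/432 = -1.75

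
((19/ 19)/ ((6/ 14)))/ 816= 0.00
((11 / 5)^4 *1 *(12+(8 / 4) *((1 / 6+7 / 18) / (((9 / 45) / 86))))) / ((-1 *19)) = -3396712 / 5625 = -603.86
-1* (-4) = 4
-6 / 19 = -0.32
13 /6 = 2.17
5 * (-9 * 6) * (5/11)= -1350/11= -122.73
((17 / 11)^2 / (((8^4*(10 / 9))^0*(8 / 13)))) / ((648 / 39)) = 48841 / 209088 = 0.23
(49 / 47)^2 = 2401 / 2209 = 1.09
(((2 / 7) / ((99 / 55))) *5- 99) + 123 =1562 / 63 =24.79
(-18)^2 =324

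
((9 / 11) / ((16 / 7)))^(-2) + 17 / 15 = 177371 / 19845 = 8.94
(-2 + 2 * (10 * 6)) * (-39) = -4602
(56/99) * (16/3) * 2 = 1792/297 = 6.03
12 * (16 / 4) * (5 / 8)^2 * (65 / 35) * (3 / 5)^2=351 / 28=12.54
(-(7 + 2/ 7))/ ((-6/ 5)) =85/ 14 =6.07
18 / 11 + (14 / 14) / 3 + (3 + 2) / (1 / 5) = 890 / 33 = 26.97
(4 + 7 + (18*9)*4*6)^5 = 901085862537919499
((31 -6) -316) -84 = -375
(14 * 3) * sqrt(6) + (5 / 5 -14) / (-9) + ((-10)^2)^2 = 42 * sqrt(6) + 90013 / 9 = 10104.32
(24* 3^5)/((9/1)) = 648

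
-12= -12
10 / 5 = 2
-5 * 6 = -30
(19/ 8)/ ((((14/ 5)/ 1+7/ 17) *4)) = 1615/ 8736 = 0.18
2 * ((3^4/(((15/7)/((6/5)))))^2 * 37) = 95160744/625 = 152257.19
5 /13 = 0.38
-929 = -929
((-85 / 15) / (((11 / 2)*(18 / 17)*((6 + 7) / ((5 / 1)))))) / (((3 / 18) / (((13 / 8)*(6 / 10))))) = -289 / 132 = -2.19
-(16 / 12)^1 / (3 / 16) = -64 / 9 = -7.11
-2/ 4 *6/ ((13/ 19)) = -57/ 13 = -4.38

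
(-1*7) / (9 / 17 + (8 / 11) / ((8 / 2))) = -187 / 19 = -9.84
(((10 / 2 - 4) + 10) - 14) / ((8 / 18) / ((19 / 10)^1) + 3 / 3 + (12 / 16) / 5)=-10260 / 4733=-2.17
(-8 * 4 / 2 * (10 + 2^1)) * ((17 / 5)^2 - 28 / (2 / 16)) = 1019712 / 25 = 40788.48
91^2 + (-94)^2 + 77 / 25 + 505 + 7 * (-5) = 439752 / 25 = 17590.08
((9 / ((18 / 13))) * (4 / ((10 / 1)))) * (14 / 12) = 91 / 30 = 3.03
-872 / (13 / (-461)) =401992 / 13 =30922.46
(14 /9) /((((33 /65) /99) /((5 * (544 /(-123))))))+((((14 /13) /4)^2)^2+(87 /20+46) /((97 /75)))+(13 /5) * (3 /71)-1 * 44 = -38978437893830993 /5806572398640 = -6712.81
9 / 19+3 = 66 / 19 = 3.47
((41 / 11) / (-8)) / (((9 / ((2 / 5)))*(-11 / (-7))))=-287 / 21780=-0.01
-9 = -9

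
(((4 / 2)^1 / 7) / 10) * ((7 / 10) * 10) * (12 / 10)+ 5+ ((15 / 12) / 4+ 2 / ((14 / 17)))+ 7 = 41947 / 2800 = 14.98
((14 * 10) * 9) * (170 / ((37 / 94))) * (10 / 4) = 50337000 / 37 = 1360459.46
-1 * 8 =-8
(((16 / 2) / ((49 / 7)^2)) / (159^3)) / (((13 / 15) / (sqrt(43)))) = 40 * sqrt(43) / 853511841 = 0.00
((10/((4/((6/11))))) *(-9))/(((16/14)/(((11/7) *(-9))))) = 1215/8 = 151.88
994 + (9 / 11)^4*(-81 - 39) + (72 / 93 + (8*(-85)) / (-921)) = 393660583478 / 418015191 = 941.74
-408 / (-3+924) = -136 / 307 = -0.44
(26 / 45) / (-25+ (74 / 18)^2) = -117 / 1640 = -0.07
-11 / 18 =-0.61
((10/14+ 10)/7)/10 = 15/98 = 0.15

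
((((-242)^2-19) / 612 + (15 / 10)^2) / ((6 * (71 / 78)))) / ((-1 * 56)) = -43277 / 135184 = -0.32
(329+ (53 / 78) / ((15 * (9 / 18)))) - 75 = 148643 / 585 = 254.09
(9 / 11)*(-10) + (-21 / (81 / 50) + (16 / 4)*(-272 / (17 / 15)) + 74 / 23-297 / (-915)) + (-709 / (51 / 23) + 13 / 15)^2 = 303184277795959 / 3010592475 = 100705.85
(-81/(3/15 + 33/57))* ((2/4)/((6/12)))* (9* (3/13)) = -207765/962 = -215.97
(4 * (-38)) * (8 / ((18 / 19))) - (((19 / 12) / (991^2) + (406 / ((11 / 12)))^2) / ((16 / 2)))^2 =-8694500688176111102619331473 / 14459900855197287424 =-601283561.71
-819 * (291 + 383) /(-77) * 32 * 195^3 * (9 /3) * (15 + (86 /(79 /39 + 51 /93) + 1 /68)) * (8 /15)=9587183986914393600 /72743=131795279090969.49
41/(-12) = -41/12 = -3.42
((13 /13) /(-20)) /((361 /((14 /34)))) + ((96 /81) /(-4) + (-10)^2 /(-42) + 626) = 14459752597 /23197860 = 623.32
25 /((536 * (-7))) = -25 /3752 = -0.01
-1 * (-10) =10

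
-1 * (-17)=17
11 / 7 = 1.57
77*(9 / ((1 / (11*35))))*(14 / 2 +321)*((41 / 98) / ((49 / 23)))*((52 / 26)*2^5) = 53893128960 / 49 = 1099859774.69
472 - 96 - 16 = 360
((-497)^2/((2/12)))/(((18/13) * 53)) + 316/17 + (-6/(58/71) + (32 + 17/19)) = 30144270217/1489353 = 20239.84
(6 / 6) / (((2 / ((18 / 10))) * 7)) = 9 / 70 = 0.13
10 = 10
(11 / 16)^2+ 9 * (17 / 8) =5017 / 256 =19.60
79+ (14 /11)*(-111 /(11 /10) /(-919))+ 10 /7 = 62713817 /778393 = 80.57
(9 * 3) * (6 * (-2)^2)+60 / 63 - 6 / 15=68098 / 105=648.55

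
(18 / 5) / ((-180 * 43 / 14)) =-7 / 1075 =-0.01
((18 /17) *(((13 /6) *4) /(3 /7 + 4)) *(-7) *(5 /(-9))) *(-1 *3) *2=-25480 /527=-48.35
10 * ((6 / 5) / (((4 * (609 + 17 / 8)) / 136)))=3264 / 4889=0.67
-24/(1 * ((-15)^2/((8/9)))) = -64/675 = -0.09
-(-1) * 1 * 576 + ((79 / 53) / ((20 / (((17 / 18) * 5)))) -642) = -250513 / 3816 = -65.65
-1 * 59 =-59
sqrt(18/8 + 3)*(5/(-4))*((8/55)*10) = -10*sqrt(21)/11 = -4.17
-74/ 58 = -37/ 29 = -1.28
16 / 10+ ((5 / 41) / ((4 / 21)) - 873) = -714023 / 820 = -870.76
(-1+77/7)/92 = 0.11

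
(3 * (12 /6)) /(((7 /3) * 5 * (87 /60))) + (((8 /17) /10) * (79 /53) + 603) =551841053 /914515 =603.42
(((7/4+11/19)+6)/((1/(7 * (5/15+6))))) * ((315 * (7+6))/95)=1209663/76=15916.62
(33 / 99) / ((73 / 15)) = 5 / 73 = 0.07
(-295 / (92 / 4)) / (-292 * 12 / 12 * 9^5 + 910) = 295 / 396552154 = 0.00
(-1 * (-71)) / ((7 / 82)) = 5822 / 7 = 831.71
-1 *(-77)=77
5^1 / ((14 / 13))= 65 / 14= 4.64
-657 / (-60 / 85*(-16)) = -3723 / 64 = -58.17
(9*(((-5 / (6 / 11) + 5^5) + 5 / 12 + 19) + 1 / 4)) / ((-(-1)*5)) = 56439 / 10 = 5643.90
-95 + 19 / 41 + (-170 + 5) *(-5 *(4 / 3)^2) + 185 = 191527 / 123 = 1557.13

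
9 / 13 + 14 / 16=163 / 104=1.57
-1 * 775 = -775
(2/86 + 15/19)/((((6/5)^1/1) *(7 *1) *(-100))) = -83/85785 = -0.00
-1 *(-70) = 70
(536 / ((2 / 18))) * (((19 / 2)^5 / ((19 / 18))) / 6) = 235750689 / 4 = 58937672.25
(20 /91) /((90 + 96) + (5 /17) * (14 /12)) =2040 /1729637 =0.00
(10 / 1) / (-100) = -1 / 10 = -0.10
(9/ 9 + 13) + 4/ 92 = 323/ 23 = 14.04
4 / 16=1 / 4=0.25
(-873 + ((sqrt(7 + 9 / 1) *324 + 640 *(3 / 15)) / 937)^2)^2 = 584367230870383921 / 770829564961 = 758101.74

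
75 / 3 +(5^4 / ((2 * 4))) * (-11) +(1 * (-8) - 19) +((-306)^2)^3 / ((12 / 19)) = 10398983779476885 / 8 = 1299872972434610.62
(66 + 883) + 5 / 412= 949.01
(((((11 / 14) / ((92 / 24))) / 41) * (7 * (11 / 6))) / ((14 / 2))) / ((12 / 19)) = 2299 / 158424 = 0.01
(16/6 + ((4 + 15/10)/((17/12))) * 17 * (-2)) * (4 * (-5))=7760/3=2586.67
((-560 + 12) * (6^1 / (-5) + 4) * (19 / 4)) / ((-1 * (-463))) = -36442 / 2315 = -15.74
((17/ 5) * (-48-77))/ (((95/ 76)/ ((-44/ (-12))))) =-3740/ 3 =-1246.67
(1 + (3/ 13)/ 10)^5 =41615795893/ 37129300000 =1.12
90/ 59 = 1.53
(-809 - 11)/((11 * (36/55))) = -1025/9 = -113.89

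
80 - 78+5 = 7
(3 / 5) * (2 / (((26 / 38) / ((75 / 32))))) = 855 / 208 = 4.11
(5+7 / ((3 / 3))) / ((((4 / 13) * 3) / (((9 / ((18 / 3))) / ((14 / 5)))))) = 6.96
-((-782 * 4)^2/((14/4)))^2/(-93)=382936681037824/4557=84032626955.85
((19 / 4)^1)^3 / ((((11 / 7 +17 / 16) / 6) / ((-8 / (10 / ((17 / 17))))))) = -288078 / 1475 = -195.31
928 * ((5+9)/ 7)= 1856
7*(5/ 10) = 7/ 2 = 3.50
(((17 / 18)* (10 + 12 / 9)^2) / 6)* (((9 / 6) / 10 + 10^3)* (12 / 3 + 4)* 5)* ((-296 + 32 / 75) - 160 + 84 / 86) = -288156079409372 / 783675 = -367698445.67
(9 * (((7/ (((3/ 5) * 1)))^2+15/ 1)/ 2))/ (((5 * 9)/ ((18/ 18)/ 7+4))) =3944/ 63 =62.60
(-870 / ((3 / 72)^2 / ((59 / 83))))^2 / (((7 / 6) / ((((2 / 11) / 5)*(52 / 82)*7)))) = 54547152601743360 / 3106939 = 17556557306.64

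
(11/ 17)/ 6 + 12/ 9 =49/ 34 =1.44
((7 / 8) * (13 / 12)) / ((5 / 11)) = 1001 / 480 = 2.09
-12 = -12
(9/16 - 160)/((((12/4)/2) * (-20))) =5.31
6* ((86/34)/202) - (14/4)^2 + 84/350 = -11.93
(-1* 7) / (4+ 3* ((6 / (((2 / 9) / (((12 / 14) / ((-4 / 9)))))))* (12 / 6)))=49 / 2159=0.02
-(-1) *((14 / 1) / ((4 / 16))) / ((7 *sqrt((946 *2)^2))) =2 / 473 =0.00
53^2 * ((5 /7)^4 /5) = 351125 /2401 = 146.24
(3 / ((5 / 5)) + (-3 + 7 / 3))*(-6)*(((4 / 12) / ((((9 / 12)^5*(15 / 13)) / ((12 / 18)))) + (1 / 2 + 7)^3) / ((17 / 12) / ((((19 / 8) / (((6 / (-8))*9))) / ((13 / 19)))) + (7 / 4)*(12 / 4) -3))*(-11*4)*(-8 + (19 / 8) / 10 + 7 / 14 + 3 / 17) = 29715858272771363 / 8131047300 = 3654616.33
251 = 251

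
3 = 3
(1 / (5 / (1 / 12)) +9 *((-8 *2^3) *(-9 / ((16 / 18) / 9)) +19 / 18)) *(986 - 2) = 258287782 / 5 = 51657556.40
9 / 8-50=-391 / 8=-48.88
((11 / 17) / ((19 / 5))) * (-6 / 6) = -55 / 323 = -0.17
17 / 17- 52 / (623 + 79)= 25 / 27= 0.93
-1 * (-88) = 88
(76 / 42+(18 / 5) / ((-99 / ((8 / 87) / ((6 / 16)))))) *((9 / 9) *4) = 723736 / 100485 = 7.20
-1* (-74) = 74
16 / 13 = 1.23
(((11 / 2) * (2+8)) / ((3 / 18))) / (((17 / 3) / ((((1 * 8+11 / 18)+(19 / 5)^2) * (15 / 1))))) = 342309 / 17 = 20135.82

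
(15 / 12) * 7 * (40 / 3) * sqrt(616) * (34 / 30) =2380 * sqrt(154) / 9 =3281.67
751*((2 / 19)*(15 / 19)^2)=337950 / 6859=49.27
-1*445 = -445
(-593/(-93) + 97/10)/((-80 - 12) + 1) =-14951/84630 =-0.18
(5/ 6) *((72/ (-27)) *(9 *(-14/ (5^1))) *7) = 392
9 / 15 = 3 / 5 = 0.60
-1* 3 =-3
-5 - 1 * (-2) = -3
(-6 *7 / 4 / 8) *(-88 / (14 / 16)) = 132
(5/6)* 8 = 20/3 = 6.67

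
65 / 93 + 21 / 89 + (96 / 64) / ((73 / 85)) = 3240383 / 1208442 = 2.68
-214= -214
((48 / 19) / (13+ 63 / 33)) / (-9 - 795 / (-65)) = 286 / 5453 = 0.05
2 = 2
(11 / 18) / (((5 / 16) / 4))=352 / 45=7.82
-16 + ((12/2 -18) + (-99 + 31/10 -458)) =-5819/10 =-581.90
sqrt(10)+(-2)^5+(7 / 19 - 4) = -677 / 19+sqrt(10) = -32.47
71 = 71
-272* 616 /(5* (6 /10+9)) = -10472 /3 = -3490.67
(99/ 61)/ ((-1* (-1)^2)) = -99/ 61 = -1.62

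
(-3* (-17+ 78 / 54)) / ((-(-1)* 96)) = 35 / 72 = 0.49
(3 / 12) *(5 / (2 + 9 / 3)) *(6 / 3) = 1 / 2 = 0.50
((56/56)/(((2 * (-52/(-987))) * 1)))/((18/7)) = 2303/624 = 3.69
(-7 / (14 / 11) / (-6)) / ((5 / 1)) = 11 / 60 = 0.18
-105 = -105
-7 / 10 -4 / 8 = -6 / 5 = -1.20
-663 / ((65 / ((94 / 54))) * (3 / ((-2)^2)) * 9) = -3196 / 1215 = -2.63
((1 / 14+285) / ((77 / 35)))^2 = 398202025 / 23716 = 16790.44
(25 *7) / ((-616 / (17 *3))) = -1275 / 88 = -14.49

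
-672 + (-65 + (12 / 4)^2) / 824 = -69223 / 103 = -672.07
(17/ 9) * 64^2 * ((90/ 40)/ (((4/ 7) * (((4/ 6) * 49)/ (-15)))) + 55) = 25927040/ 63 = 411540.32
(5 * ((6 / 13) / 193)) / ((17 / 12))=0.01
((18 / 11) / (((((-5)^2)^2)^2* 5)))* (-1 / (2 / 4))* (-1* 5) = 36 / 4296875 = 0.00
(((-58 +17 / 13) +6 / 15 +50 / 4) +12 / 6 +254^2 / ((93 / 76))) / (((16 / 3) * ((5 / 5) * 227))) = 636912811 / 14636960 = 43.51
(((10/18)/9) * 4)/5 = 4/81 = 0.05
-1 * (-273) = 273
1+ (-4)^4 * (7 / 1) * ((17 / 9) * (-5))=-152311 / 9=-16923.44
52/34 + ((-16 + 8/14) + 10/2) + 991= 116870/119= 982.10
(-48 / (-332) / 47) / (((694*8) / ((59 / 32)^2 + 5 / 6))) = 0.00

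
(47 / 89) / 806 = 47 / 71734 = 0.00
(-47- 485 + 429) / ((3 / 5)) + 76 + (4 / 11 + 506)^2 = 93039973 / 363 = 256308.47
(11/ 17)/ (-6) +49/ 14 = 173/ 51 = 3.39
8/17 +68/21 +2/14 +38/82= 63158/14637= 4.31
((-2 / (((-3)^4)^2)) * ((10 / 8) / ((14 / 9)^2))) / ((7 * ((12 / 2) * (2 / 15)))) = -25 / 889056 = -0.00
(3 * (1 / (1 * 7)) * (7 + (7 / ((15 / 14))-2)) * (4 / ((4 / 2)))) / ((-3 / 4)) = -1384 / 105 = -13.18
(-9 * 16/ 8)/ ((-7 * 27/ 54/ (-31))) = -1116/ 7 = -159.43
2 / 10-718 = -3589 / 5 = -717.80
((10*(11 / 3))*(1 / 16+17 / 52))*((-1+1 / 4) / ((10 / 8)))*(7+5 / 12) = -26433 / 416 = -63.54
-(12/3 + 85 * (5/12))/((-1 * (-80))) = -473/960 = -0.49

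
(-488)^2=238144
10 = 10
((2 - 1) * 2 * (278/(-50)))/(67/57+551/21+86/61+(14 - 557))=2255414/104287875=0.02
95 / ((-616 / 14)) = -95 / 44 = -2.16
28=28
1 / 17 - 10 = -169 / 17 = -9.94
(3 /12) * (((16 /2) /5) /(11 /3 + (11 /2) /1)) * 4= 48 /275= 0.17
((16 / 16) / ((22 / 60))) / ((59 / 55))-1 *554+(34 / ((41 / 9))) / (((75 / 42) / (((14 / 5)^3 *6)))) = -0.97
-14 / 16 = -7 / 8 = -0.88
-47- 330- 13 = -390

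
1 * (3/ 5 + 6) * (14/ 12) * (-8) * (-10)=616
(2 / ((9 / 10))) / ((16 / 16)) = 20 / 9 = 2.22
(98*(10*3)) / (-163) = -2940 / 163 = -18.04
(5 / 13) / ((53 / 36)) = 180 / 689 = 0.26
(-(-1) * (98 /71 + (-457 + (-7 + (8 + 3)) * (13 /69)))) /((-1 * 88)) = 2228389 /431112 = 5.17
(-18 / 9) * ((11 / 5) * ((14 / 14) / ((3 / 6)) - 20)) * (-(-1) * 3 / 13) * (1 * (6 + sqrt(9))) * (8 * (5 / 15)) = 28512 / 65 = 438.65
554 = 554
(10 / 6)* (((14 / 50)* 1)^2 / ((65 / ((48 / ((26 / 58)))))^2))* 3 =94945536 / 89253125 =1.06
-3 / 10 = -0.30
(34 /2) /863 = 17 /863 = 0.02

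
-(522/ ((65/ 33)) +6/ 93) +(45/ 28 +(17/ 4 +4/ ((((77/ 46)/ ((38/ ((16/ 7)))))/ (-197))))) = -1254505052/ 155155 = -8085.50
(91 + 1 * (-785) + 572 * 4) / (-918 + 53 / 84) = -133896 / 77059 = -1.74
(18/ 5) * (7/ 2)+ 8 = 103/ 5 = 20.60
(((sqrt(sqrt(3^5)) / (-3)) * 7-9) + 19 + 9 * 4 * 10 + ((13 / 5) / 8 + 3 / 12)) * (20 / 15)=4941 / 10-28 * 3^(1 / 4) / 3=481.82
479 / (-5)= -479 / 5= -95.80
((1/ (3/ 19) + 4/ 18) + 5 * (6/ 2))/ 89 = 194/ 801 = 0.24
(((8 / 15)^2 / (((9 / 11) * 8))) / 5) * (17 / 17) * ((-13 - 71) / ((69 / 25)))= -0.26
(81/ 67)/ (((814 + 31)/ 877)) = 71037/ 56615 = 1.25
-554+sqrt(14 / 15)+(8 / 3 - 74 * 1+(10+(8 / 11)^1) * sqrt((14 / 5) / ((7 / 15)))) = -1876 / 3+sqrt(210) / 15+118 * sqrt(6) / 11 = -598.09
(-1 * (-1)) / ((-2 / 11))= -11 / 2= -5.50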